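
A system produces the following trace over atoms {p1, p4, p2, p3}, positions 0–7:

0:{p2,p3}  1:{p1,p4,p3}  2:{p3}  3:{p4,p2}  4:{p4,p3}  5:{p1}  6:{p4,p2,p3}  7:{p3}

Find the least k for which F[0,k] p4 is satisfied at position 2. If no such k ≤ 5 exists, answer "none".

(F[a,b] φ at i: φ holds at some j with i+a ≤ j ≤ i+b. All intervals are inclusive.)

1

Scan j = 2,3,… for p4:
  j=2: fails
  j=3: holds
First hit at j=3, so smallest k = 3-2 = 1.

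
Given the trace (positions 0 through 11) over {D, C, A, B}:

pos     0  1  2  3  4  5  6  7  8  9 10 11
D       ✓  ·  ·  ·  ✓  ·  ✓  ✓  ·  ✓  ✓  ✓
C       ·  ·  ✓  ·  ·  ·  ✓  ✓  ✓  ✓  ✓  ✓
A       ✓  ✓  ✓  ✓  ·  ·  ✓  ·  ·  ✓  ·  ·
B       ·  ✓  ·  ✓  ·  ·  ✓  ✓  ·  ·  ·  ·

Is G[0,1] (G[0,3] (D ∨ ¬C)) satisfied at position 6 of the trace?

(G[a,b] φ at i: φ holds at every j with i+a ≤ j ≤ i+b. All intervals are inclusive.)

Check G[0,3] (D ∨ ¬C) at every j in [6,7]:
  j=6: fails at 8
  j=7: fails at 8
Fails at j=6 → formula fails.

False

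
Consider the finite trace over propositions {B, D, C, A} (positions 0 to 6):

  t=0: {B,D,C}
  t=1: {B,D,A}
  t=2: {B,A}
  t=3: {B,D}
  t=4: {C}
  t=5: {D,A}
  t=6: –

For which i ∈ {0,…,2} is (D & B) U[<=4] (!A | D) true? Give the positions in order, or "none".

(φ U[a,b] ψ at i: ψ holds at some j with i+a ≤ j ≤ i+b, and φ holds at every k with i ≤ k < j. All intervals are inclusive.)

0, 1

Evaluate at each i in [0,2]:
  i=0: ✓ (rhs at j=0)
  i=1: ✓ (rhs at j=1)
  i=2: ✗ (lhs fails at k=2 before rhs at j=3)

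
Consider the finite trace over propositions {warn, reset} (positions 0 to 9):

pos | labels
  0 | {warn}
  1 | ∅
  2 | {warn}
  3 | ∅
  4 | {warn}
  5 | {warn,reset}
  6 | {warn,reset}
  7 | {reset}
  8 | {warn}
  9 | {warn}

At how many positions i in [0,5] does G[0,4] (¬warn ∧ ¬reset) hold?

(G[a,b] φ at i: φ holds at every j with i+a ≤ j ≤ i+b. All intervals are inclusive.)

0

Evaluate at each i in [0,5]:
  i=0: ✗ (fails at j=0)
  i=1: ✗ (fails at j=2)
  i=2: ✗ (fails at j=2)
  i=3: ✗ (fails at j=4)
  i=4: ✗ (fails at j=4)
  i=5: ✗ (fails at j=5)
Positions where it holds: {} → 0.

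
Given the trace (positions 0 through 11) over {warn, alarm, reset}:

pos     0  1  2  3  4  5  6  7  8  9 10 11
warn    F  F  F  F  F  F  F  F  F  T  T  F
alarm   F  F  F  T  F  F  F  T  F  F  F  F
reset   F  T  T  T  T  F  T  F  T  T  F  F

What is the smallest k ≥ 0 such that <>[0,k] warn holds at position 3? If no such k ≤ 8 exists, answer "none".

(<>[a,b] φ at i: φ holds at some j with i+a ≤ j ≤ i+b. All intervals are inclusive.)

Scan j = 3,4,… for warn:
  j=3: fails
  j=4: fails
  j=5: fails
  j=6: fails
  j=7: fails
  j=8: fails
  j=9: holds
First hit at j=9, so smallest k = 9-3 = 6.

6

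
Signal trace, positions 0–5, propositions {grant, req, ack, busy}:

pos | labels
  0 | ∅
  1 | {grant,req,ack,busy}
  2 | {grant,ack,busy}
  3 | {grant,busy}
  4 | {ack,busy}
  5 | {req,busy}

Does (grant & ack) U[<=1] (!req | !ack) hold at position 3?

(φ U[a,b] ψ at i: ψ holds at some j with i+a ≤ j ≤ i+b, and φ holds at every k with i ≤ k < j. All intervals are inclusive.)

Holds

Need some j in [3,4] with (!req | !ack), and (grant & ack) at every k in [3,j-1].
  j=3: (!req | !ack) holds; no prefix to check → satisfied.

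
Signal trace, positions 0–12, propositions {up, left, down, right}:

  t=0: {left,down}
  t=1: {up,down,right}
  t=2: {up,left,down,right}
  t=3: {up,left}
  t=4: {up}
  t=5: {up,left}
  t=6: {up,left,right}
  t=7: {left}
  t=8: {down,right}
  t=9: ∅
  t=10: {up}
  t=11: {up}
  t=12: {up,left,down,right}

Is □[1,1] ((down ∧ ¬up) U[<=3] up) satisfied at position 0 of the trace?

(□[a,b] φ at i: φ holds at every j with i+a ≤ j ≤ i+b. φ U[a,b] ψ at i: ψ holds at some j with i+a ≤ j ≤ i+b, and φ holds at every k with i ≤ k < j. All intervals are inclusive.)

True

Check ((down ∧ ¬up) U[<=3] up) at every j in [1,1]:
  j=1: holds
All positions satisfy it → formula holds.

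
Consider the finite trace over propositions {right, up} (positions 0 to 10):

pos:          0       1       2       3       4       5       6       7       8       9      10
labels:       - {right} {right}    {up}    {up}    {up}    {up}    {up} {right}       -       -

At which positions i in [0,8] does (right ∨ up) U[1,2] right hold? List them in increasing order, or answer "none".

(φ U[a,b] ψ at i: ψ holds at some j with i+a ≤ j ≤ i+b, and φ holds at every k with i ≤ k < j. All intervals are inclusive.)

Evaluate at each i in [0,8]:
  i=0: ✗ (lhs fails at k=0 before rhs at j=1)
  i=1: ✓ (rhs at j=2; lhs holds on [1,1])
  i=2: ✗ (no rhs in [3,4])
  i=3: ✗ (no rhs in [4,5])
  i=4: ✗ (no rhs in [5,6])
  i=5: ✗ (no rhs in [6,7])
  i=6: ✓ (rhs at j=8; lhs holds on [6,7])
  i=7: ✓ (rhs at j=8; lhs holds on [7,7])
  i=8: ✗ (no rhs in [9,10])

1, 6, 7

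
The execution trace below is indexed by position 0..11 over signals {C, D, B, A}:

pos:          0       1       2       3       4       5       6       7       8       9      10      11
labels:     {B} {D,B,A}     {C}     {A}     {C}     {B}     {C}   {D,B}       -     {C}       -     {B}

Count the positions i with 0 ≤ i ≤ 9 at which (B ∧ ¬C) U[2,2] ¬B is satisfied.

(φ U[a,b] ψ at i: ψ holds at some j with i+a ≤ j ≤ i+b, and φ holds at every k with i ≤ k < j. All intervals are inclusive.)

Evaluate at each i in [0,9]:
  i=0: ✓ (rhs at j=2; lhs holds on [0,1])
  i=1: ✗ (lhs fails at k=2 before rhs at j=3)
  i=2: ✗ (lhs fails at k=2 before rhs at j=4)
  i=3: ✗ (no rhs in [5,5])
  i=4: ✗ (lhs fails at k=4 before rhs at j=6)
  i=5: ✗ (no rhs in [7,7])
  i=6: ✗ (lhs fails at k=6 before rhs at j=8)
  i=7: ✗ (lhs fails at k=8 before rhs at j=9)
  i=8: ✗ (lhs fails at k=8 before rhs at j=10)
  i=9: ✗ (no rhs in [11,11])
Positions where it holds: {0} → 1.

1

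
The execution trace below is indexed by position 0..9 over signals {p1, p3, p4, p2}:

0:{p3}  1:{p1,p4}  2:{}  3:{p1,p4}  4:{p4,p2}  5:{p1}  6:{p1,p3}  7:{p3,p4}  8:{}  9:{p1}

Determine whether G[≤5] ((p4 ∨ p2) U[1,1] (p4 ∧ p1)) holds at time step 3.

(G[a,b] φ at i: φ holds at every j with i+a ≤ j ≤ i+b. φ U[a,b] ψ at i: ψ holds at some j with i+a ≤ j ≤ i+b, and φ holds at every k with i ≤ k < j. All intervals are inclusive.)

False

Check ((p4 ∨ p2) U[1,1] (p4 ∧ p1)) at every j in [3,8]:
  j=3: fails
  j=4: fails
  j=5: fails
  j=6: fails
  j=7: fails
  j=8: fails
Fails at j=3 → formula fails.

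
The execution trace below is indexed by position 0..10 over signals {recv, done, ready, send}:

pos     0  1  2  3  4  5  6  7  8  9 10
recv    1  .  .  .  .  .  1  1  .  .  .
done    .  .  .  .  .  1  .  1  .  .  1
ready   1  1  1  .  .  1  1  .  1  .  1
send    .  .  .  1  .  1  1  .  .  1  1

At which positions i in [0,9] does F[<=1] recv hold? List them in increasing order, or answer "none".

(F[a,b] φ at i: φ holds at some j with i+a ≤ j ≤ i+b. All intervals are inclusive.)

0, 5, 6, 7

Evaluate at each i in [0,9]:
  i=0: ✓ (witness j=0)
  i=1: ✗ (none in [1,2])
  i=2: ✗ (none in [2,3])
  i=3: ✗ (none in [3,4])
  i=4: ✗ (none in [4,5])
  i=5: ✓ (witness j=6)
  i=6: ✓ (witness j=6)
  i=7: ✓ (witness j=7)
  i=8: ✗ (none in [8,9])
  i=9: ✗ (none in [9,10])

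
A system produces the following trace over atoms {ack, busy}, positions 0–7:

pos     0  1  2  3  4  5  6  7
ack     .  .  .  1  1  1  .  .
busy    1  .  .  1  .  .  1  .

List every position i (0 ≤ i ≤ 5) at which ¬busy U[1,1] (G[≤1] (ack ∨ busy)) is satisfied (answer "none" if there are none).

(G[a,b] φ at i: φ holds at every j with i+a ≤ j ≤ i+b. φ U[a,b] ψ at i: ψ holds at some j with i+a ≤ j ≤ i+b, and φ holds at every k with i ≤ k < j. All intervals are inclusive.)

2, 4

Evaluate at each i in [0,5]:
  i=0: ✗ (no rhs in [1,1])
  i=1: ✗ (no rhs in [2,2])
  i=2: ✓ (rhs at j=3; lhs holds on [2,2])
  i=3: ✗ (lhs fails at k=3 before rhs at j=4)
  i=4: ✓ (rhs at j=5; lhs holds on [4,4])
  i=5: ✗ (no rhs in [6,6])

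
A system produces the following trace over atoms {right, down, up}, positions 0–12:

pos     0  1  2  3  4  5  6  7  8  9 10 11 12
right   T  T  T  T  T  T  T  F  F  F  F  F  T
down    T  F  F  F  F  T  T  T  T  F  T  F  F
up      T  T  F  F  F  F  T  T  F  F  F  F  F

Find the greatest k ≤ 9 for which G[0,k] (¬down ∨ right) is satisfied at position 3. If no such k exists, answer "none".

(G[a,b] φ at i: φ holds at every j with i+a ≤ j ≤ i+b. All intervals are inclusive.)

3

(¬down ∨ right) must hold from j=3 onward; find where it first fails.
  j=3: holds
  j=4: holds
  j=5: holds
  j=6: holds
  j=7: fails
Holds on [3,6], so largest k = 3.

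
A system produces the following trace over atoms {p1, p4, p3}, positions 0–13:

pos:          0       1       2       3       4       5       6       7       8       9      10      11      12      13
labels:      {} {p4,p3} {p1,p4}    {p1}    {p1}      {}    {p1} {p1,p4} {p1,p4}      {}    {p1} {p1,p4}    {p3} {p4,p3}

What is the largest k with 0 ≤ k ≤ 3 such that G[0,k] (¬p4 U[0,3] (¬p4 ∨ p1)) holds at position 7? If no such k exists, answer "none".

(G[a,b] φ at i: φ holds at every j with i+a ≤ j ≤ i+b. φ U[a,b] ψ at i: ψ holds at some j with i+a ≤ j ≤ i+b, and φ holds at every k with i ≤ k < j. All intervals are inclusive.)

(¬p4 U[0,3] (¬p4 ∨ p1)) must hold from j=7 onward; find where it first fails.
  j=7: holds
  j=8: holds
  j=9: holds
  j=10: holds
Holds through j=10; largest k = 3.

3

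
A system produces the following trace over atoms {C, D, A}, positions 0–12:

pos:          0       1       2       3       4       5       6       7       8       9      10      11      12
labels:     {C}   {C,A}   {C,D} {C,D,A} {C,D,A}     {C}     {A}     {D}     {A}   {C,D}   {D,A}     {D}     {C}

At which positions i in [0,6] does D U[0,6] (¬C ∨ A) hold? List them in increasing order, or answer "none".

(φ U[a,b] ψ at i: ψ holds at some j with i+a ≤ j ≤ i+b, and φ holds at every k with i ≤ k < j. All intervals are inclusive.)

1, 2, 3, 4, 6

Evaluate at each i in [0,6]:
  i=0: ✗ (lhs fails at k=0 before rhs at j=1)
  i=1: ✓ (rhs at j=1)
  i=2: ✓ (rhs at j=3; lhs holds on [2,2])
  i=3: ✓ (rhs at j=3)
  i=4: ✓ (rhs at j=4)
  i=5: ✗ (lhs fails at k=5 before rhs at j=6)
  i=6: ✓ (rhs at j=6)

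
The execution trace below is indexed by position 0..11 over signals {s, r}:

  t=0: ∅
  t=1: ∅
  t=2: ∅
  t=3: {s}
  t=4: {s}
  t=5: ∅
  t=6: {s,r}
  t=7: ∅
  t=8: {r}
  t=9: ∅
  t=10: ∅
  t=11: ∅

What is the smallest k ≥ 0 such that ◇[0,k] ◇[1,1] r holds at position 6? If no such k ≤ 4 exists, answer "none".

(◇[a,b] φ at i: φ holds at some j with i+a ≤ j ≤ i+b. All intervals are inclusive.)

1

Scan j = 6,7,… for ◇[1,1] r:
  j=6: fails
  j=7: holds
First hit at j=7, so smallest k = 7-6 = 1.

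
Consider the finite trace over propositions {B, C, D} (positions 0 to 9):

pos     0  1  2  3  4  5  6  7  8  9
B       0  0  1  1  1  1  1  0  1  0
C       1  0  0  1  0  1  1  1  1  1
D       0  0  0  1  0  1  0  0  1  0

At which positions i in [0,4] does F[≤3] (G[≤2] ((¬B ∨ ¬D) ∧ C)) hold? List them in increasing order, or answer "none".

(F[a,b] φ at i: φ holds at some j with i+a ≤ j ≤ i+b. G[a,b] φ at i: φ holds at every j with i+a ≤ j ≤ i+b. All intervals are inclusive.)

Evaluate at each i in [0,4]:
  i=0: ✗ (none in [0,3])
  i=1: ✗ (none in [1,4])
  i=2: ✗ (none in [2,5])
  i=3: ✗ (none in [3,6])
  i=4: ✗ (none in [4,7])

none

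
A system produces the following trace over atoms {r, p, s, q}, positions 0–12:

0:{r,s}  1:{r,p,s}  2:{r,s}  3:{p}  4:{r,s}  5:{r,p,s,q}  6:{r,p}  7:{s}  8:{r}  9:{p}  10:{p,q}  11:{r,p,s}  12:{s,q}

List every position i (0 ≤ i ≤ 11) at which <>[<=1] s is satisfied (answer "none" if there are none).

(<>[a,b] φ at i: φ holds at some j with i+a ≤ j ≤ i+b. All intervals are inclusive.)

0, 1, 2, 3, 4, 5, 6, 7, 10, 11

Evaluate at each i in [0,11]:
  i=0: ✓ (witness j=0)
  i=1: ✓ (witness j=1)
  i=2: ✓ (witness j=2)
  i=3: ✓ (witness j=4)
  i=4: ✓ (witness j=4)
  i=5: ✓ (witness j=5)
  i=6: ✓ (witness j=7)
  i=7: ✓ (witness j=7)
  i=8: ✗ (none in [8,9])
  i=9: ✗ (none in [9,10])
  i=10: ✓ (witness j=11)
  i=11: ✓ (witness j=11)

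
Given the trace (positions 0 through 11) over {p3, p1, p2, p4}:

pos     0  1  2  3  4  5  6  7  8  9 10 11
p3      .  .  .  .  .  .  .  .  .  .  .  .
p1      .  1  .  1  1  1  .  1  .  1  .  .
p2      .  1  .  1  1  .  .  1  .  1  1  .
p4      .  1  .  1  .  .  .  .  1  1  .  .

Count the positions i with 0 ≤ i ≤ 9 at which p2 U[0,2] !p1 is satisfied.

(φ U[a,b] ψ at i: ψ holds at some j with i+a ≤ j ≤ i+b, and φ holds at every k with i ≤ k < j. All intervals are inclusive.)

7

Evaluate at each i in [0,9]:
  i=0: ✓ (rhs at j=0)
  i=1: ✓ (rhs at j=2; lhs holds on [1,1])
  i=2: ✓ (rhs at j=2)
  i=3: ✗ (no rhs in [3,5])
  i=4: ✗ (lhs fails at k=5 before rhs at j=6)
  i=5: ✗ (lhs fails at k=5 before rhs at j=6)
  i=6: ✓ (rhs at j=6)
  i=7: ✓ (rhs at j=8; lhs holds on [7,7])
  i=8: ✓ (rhs at j=8)
  i=9: ✓ (rhs at j=10; lhs holds on [9,9])
Positions where it holds: {0, 1, 2, 6, 7, 8, 9} → 7.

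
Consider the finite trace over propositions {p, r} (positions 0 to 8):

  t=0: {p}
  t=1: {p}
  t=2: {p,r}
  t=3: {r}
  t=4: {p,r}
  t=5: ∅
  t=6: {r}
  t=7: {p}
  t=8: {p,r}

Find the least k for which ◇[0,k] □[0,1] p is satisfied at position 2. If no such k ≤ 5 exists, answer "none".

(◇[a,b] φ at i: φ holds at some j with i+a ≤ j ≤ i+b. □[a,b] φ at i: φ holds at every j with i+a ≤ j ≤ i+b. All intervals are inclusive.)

Scan j = 2,3,… for □[0,1] p:
  j=2: fails
  j=3: fails
  j=4: fails
  j=5: fails
  j=6: fails
  j=7: holds
First hit at j=7, so smallest k = 7-2 = 5.

5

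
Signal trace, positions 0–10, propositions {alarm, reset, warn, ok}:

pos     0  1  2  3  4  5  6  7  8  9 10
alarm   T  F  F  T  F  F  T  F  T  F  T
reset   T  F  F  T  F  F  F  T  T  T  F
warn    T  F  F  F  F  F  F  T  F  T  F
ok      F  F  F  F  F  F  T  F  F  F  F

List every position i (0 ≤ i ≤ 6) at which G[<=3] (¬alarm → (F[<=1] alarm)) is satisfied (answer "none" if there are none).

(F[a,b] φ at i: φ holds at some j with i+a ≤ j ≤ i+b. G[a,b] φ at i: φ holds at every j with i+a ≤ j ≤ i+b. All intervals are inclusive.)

Evaluate at each i in [0,6]:
  i=0: ✗ (fails at j=1)
  i=1: ✗ (fails at j=1)
  i=2: ✗ (fails at j=4)
  i=3: ✗ (fails at j=4)
  i=4: ✗ (fails at j=4)
  i=5: ✓ (all of [5,8])
  i=6: ✓ (all of [6,9])

5, 6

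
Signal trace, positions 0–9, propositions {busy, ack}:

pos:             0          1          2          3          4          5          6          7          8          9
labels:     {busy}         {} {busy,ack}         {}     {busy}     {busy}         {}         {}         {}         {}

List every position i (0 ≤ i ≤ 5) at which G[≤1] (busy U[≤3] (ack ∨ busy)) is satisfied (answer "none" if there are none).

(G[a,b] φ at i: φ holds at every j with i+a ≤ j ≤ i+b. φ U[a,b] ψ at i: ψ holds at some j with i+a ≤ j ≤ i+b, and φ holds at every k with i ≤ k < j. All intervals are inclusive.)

4

Evaluate at each i in [0,5]:
  i=0: ✗ (fails at j=1)
  i=1: ✗ (fails at j=1)
  i=2: ✗ (fails at j=3)
  i=3: ✗ (fails at j=3)
  i=4: ✓ (all of [4,5])
  i=5: ✗ (fails at j=6)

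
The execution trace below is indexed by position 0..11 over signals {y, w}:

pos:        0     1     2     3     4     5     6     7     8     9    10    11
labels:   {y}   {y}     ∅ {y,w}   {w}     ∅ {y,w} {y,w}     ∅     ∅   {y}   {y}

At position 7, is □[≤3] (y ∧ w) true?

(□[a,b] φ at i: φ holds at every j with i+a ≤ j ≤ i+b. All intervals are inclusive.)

Check (y ∧ w) at every j in [7,10]:
  j=7: true
  j=8: false
  j=9: false
  j=10: false
Fails at j=8 → formula fails.

False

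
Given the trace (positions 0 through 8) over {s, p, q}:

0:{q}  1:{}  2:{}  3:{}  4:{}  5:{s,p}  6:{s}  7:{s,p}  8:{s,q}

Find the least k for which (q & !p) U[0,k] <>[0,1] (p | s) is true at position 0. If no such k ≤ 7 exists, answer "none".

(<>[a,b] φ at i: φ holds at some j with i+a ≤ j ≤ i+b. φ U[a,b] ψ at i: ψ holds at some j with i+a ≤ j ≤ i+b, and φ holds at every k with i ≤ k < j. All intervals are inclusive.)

Need earliest j ≥ 0 with <>[0,1] (p | s), and (q & !p) at every k in [0,j-1].
  j=0: rhs fails.
  j=1: rhs fails.
  j=2: rhs fails.
  j=3: rhs fails.
  j=4: rhs holds but lhs fails at k=1.
  j=5: rhs holds but lhs fails at k=1.
  j=6: rhs holds but lhs fails at k=1.
  j=7: rhs holds but lhs fails at k=1.
No witness within the range → none.

none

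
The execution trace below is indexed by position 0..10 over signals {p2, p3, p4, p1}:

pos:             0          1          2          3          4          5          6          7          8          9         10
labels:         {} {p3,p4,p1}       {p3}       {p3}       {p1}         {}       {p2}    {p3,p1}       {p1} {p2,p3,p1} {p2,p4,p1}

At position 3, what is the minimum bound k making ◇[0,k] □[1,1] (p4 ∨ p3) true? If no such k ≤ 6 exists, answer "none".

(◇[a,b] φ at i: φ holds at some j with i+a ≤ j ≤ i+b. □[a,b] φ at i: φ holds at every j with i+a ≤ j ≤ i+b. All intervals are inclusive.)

3

Scan j = 3,4,… for □[1,1] (p4 ∨ p3):
  j=3: fails
  j=4: fails
  j=5: fails
  j=6: holds
First hit at j=6, so smallest k = 6-3 = 3.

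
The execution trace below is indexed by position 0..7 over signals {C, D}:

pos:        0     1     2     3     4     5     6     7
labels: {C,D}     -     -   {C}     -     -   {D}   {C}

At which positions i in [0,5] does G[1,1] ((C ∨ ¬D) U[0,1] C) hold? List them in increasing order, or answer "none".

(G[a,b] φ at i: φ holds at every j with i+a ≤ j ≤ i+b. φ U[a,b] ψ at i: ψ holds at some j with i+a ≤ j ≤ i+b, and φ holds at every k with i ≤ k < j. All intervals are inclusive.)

Evaluate at each i in [0,5]:
  i=0: ✗ (fails at j=1)
  i=1: ✓ (all of [2,2])
  i=2: ✓ (all of [3,3])
  i=3: ✗ (fails at j=4)
  i=4: ✗ (fails at j=5)
  i=5: ✗ (fails at j=6)

1, 2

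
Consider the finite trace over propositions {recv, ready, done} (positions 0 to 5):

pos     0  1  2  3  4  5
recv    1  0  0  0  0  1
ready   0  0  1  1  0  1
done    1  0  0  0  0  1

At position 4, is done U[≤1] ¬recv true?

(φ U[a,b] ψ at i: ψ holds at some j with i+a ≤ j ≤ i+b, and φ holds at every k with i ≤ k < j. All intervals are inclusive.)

Need some j in [4,5] with ¬recv, and done at every k in [4,j-1].
  j=4: ¬recv holds; no prefix to check → satisfied.

True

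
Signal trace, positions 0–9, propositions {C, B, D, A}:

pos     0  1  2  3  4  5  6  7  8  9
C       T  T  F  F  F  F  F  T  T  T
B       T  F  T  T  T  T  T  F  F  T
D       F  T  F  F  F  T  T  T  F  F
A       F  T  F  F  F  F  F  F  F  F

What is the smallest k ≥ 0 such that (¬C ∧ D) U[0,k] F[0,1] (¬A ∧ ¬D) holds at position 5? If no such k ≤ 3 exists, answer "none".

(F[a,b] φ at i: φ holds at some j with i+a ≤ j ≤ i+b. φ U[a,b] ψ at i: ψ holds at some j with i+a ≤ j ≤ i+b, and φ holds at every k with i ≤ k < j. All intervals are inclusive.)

Need earliest j ≥ 5 with F[0,1] (¬A ∧ ¬D), and (¬C ∧ D) at every k in [5,j-1].
  j=5: rhs fails.
  j=6: rhs fails.
  j=7: rhs holds; lhs holds on [5,6]. k = 2.

2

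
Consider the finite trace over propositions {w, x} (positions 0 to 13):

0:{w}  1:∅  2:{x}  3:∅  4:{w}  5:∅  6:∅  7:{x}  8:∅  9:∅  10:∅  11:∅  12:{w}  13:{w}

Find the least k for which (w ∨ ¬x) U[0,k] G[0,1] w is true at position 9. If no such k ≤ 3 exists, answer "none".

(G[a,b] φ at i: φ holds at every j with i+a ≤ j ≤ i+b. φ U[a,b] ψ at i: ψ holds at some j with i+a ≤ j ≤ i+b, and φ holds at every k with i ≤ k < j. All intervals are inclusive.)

Need earliest j ≥ 9 with G[0,1] w, and (w ∨ ¬x) at every k in [9,j-1].
  j=9: rhs fails.
  j=10: rhs fails.
  j=11: rhs fails.
  j=12: rhs holds; lhs holds on [9,11]. k = 3.

3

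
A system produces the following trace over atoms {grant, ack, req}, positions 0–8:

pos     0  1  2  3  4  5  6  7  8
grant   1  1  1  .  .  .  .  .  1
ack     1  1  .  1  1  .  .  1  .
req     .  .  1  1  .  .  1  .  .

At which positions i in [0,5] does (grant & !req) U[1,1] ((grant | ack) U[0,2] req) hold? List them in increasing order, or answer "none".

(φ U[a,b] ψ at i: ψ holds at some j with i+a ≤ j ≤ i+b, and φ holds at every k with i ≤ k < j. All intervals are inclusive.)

0, 1

Evaluate at each i in [0,5]:
  i=0: ✓ (rhs at j=1; lhs holds on [0,0])
  i=1: ✓ (rhs at j=2; lhs holds on [1,1])
  i=2: ✗ (lhs fails at k=2 before rhs at j=3)
  i=3: ✗ (no rhs in [4,4])
  i=4: ✗ (no rhs in [5,5])
  i=5: ✗ (lhs fails at k=5 before rhs at j=6)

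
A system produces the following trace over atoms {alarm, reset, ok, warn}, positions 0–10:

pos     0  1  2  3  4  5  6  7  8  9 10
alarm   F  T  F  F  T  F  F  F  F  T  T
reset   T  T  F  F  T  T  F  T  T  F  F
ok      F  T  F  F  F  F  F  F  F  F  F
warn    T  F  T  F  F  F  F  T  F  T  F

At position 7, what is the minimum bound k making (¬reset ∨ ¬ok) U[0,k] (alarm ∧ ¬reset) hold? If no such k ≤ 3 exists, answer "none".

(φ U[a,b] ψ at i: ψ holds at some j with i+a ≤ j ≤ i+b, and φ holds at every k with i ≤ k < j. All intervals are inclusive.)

Need earliest j ≥ 7 with (alarm ∧ ¬reset), and (¬reset ∨ ¬ok) at every k in [7,j-1].
  j=7: rhs fails.
  j=8: rhs fails.
  j=9: rhs holds; lhs holds on [7,8]. k = 2.

2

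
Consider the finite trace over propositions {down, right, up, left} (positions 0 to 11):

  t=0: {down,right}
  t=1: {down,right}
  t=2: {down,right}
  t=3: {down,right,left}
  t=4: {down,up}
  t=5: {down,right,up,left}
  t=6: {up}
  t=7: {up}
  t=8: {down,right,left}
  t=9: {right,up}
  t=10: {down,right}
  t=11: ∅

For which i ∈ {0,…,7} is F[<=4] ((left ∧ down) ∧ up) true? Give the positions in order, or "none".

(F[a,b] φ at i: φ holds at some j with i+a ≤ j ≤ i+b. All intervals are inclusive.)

1, 2, 3, 4, 5

Evaluate at each i in [0,7]:
  i=0: ✗ (none in [0,4])
  i=1: ✓ (witness j=5)
  i=2: ✓ (witness j=5)
  i=3: ✓ (witness j=5)
  i=4: ✓ (witness j=5)
  i=5: ✓ (witness j=5)
  i=6: ✗ (none in [6,10])
  i=7: ✗ (none in [7,11])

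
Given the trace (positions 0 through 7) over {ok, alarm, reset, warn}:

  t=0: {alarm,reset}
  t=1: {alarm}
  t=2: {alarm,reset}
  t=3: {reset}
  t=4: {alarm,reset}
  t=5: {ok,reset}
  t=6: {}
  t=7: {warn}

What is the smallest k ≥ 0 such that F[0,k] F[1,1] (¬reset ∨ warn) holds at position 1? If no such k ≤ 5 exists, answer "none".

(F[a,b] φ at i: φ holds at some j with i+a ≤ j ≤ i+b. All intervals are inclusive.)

Scan j = 1,2,… for F[1,1] (¬reset ∨ warn):
  j=1: fails
  j=2: fails
  j=3: fails
  j=4: fails
  j=5: holds
First hit at j=5, so smallest k = 5-1 = 4.

4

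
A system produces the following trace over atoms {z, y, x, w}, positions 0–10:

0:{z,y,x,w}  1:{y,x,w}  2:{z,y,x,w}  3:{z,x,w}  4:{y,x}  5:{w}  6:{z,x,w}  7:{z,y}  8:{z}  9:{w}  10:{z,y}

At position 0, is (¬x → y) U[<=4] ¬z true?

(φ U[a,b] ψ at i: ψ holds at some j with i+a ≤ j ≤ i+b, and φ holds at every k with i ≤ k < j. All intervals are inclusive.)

Need some j in [0,4] with ¬z, and (¬x → y) at every k in [0,j-1].
  j=0: ¬z false.
  j=1: ¬z holds; (¬x → y) holds at every k in [0,0] → satisfied.

Holds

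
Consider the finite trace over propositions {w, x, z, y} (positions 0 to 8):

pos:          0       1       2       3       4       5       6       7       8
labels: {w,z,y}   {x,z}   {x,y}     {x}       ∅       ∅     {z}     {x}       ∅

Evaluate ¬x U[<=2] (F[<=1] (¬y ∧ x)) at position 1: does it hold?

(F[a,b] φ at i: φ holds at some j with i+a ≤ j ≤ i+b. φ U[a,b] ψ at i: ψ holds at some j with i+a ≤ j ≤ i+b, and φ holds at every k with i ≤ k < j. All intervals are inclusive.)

Need some j in [1,3] with F[<=1] (¬y ∧ x), and ¬x at every k in [1,j-1].
  j=1: F[<=1] (¬y ∧ x) holds; no prefix to check → satisfied.

Yes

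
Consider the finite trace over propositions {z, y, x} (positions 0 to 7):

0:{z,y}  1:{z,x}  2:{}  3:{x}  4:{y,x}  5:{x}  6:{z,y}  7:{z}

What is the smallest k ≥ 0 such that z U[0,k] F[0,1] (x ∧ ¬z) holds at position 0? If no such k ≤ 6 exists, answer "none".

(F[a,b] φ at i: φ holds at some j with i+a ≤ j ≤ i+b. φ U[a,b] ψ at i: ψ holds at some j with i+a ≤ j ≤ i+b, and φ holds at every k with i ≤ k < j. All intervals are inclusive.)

2

Need earliest j ≥ 0 with F[0,1] (x ∧ ¬z), and z at every k in [0,j-1].
  j=0: rhs fails.
  j=1: rhs fails.
  j=2: rhs holds; lhs holds on [0,1]. k = 2.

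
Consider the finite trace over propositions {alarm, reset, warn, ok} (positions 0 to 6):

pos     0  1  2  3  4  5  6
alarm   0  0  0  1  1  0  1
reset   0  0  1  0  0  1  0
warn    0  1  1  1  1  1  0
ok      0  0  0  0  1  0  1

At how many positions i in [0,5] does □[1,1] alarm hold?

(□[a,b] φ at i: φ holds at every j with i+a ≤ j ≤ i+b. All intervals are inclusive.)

3

Evaluate at each i in [0,5]:
  i=0: ✗ (fails at j=1)
  i=1: ✗ (fails at j=2)
  i=2: ✓ (all of [3,3])
  i=3: ✓ (all of [4,4])
  i=4: ✗ (fails at j=5)
  i=5: ✓ (all of [6,6])
Positions where it holds: {2, 3, 5} → 3.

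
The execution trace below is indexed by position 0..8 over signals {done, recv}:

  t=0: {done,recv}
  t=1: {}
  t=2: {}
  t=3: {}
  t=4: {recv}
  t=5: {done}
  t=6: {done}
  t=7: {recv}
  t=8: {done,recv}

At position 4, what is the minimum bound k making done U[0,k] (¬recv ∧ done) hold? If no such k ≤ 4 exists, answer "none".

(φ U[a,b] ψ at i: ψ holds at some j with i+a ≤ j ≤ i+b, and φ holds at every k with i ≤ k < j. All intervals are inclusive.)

Need earliest j ≥ 4 with (¬recv ∧ done), and done at every k in [4,j-1].
  j=4: rhs fails.
  j=5: rhs holds but lhs fails at k=4.
  j=6: rhs holds but lhs fails at k=4.
  j=7: rhs fails.
  j=8: rhs fails.
No witness within the range → none.

none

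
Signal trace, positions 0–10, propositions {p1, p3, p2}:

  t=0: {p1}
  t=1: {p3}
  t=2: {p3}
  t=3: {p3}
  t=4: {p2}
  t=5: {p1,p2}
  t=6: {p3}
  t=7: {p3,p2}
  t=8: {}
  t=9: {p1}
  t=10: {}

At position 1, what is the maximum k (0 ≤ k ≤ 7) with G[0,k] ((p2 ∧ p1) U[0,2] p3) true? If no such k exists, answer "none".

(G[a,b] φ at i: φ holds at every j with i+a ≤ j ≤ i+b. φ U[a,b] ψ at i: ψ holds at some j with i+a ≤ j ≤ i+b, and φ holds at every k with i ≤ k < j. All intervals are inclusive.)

((p2 ∧ p1) U[0,2] p3) must hold from j=1 onward; find where it first fails.
  j=1: holds
  j=2: holds
  j=3: holds
  j=4: fails
Holds on [1,3], so largest k = 2.

2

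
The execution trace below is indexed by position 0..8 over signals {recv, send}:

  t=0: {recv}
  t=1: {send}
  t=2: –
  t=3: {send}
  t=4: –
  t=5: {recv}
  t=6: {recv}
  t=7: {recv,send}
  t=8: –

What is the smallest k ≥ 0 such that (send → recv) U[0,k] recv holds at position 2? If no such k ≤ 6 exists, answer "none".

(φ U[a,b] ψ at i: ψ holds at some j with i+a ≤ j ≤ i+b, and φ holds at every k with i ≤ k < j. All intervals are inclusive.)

Need earliest j ≥ 2 with recv, and (send → recv) at every k in [2,j-1].
  j=2: rhs fails.
  j=3: rhs fails.
  j=4: rhs fails.
  j=5: rhs holds but lhs fails at k=3.
  j=6: rhs holds but lhs fails at k=3.
  j=7: rhs holds but lhs fails at k=3.
  j=8: rhs fails.
No witness within the range → none.

none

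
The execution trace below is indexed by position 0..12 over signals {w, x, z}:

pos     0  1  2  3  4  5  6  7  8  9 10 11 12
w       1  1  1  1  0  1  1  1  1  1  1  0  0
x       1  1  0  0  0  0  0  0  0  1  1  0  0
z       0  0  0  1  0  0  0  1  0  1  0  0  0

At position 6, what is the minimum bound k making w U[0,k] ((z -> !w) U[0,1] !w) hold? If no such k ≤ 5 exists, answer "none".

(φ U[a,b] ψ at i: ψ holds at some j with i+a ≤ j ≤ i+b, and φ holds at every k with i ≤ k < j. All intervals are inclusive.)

4

Need earliest j ≥ 6 with ((z -> !w) U[0,1] !w), and w at every k in [6,j-1].
  j=6: rhs fails.
  j=7: rhs fails.
  j=8: rhs fails.
  j=9: rhs fails.
  j=10: rhs holds; lhs holds on [6,9]. k = 4.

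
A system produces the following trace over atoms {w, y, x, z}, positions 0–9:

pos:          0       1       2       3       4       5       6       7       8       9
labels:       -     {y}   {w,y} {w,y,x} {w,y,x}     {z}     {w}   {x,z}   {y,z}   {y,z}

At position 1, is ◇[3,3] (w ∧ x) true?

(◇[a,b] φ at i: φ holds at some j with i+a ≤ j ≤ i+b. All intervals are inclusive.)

Yes

Check (w ∧ x) at each j in [4,4]:
  j=4: true
Found at j=4 → formula holds.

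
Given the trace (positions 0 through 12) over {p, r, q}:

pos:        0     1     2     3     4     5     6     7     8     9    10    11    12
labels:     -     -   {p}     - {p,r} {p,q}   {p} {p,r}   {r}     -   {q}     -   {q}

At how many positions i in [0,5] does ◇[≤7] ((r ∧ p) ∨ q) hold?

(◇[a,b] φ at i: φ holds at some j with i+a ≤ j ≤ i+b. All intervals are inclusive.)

Evaluate at each i in [0,5]:
  i=0: ✓ (witness j=4)
  i=1: ✓ (witness j=4)
  i=2: ✓ (witness j=4)
  i=3: ✓ (witness j=4)
  i=4: ✓ (witness j=4)
  i=5: ✓ (witness j=5)
Positions where it holds: {0, 1, 2, 3, 4, 5} → 6.

6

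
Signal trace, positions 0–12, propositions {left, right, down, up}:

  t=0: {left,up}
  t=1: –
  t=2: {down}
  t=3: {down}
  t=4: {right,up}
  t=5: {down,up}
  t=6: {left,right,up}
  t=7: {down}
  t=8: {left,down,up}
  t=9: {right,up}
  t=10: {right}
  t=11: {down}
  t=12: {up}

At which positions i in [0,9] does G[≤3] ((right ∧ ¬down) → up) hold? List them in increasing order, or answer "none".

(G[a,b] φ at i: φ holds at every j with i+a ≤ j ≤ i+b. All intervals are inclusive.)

0, 1, 2, 3, 4, 5, 6

Evaluate at each i in [0,9]:
  i=0: ✓ (all of [0,3])
  i=1: ✓ (all of [1,4])
  i=2: ✓ (all of [2,5])
  i=3: ✓ (all of [3,6])
  i=4: ✓ (all of [4,7])
  i=5: ✓ (all of [5,8])
  i=6: ✓ (all of [6,9])
  i=7: ✗ (fails at j=10)
  i=8: ✗ (fails at j=10)
  i=9: ✗ (fails at j=10)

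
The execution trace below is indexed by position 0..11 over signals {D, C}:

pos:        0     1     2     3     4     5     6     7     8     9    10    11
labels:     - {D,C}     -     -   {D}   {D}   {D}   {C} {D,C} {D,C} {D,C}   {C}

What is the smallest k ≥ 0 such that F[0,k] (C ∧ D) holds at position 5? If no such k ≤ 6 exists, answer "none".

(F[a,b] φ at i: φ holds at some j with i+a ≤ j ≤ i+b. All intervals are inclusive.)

3

Scan j = 5,6,… for (C ∧ D):
  j=5: fails
  j=6: fails
  j=7: fails
  j=8: holds
First hit at j=8, so smallest k = 8-5 = 3.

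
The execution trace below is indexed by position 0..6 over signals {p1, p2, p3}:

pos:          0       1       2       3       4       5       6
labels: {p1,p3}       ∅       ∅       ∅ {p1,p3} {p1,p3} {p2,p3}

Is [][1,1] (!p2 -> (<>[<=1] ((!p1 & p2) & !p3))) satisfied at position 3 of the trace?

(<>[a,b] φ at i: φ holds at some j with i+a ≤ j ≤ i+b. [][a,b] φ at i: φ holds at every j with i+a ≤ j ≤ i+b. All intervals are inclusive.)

Does not hold

Check (!p2 -> (<>[<=1] ((!p1 & p2) & !p3))) at every j in [4,4]:
  j=4: antecedent true; consequent fails (none in [4,5]) → ✗
Fails at j=4 → formula fails.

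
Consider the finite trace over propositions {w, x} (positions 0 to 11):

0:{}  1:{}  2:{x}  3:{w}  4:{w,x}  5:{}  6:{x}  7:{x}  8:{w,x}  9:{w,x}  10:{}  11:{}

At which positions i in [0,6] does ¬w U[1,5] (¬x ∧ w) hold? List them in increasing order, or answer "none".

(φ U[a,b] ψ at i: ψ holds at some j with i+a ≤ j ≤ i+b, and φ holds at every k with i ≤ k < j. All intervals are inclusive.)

Evaluate at each i in [0,6]:
  i=0: ✓ (rhs at j=3; lhs holds on [0,2])
  i=1: ✓ (rhs at j=3; lhs holds on [1,2])
  i=2: ✓ (rhs at j=3; lhs holds on [2,2])
  i=3: ✗ (no rhs in [4,8])
  i=4: ✗ (no rhs in [5,9])
  i=5: ✗ (no rhs in [6,10])
  i=6: ✗ (no rhs in [7,11])

0, 1, 2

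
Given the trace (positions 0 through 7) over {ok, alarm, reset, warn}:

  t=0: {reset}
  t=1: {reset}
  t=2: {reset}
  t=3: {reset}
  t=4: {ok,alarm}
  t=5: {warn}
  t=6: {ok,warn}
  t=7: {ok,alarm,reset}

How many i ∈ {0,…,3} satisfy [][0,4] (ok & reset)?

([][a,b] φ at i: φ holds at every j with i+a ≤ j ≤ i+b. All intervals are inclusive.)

0

Evaluate at each i in [0,3]:
  i=0: ✗ (fails at j=0)
  i=1: ✗ (fails at j=1)
  i=2: ✗ (fails at j=2)
  i=3: ✗ (fails at j=3)
Positions where it holds: {} → 0.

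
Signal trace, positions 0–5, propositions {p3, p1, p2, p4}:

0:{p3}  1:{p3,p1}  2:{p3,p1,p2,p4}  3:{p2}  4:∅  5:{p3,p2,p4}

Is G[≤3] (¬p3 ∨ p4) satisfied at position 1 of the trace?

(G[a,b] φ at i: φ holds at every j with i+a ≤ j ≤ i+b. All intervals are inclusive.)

Check (¬p3 ∨ p4) at every j in [1,4]:
  j=1: false
  j=2: true
  j=3: true
  j=4: true
Fails at j=1 → formula fails.

No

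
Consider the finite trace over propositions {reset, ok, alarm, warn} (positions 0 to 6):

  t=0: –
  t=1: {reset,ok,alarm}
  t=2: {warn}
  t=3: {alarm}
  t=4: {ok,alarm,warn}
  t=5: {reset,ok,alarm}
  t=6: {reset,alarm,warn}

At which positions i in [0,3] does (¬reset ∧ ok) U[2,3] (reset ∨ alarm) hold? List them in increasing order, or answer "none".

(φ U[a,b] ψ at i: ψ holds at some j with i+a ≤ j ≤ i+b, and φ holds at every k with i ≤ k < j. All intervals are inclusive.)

Evaluate at each i in [0,3]:
  i=0: ✗ (lhs fails at k=0 before rhs at j=3)
  i=1: ✗ (lhs fails at k=1 before rhs at j=3)
  i=2: ✗ (lhs fails at k=2 before rhs at j=4)
  i=3: ✗ (lhs fails at k=3 before rhs at j=5)

none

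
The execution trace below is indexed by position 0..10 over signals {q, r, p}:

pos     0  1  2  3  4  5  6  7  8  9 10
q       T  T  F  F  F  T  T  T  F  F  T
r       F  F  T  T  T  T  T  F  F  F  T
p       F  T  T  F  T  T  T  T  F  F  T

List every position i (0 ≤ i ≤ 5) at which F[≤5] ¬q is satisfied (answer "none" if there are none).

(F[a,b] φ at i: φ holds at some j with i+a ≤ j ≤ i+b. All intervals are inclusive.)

0, 1, 2, 3, 4, 5

Evaluate at each i in [0,5]:
  i=0: ✓ (witness j=2)
  i=1: ✓ (witness j=2)
  i=2: ✓ (witness j=2)
  i=3: ✓ (witness j=3)
  i=4: ✓ (witness j=4)
  i=5: ✓ (witness j=8)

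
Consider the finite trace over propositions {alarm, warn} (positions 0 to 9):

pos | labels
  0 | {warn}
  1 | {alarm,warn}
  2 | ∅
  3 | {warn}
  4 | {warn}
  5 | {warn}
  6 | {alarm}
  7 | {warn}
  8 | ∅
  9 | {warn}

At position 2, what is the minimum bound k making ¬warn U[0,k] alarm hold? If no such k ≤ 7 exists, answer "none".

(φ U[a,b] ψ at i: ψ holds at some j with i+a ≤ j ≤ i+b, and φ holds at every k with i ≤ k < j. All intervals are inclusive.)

none

Need earliest j ≥ 2 with alarm, and ¬warn at every k in [2,j-1].
  j=2: rhs fails.
  j=3: rhs fails.
  j=4: rhs fails.
  j=5: rhs fails.
  j=6: rhs holds but lhs fails at k=3.
  j=7: rhs fails.
  j=8: rhs fails.
  j=9: rhs fails.
No witness within the range → none.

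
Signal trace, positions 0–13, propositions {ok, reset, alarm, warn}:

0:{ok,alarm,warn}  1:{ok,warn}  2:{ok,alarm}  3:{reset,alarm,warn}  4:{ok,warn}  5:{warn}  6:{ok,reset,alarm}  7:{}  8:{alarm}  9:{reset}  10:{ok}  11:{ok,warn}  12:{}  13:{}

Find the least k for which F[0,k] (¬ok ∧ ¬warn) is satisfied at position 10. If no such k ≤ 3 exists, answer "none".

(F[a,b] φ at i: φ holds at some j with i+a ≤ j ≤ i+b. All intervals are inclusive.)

Scan j = 10,11,… for (¬ok ∧ ¬warn):
  j=10: fails
  j=11: fails
  j=12: holds
First hit at j=12, so smallest k = 12-10 = 2.

2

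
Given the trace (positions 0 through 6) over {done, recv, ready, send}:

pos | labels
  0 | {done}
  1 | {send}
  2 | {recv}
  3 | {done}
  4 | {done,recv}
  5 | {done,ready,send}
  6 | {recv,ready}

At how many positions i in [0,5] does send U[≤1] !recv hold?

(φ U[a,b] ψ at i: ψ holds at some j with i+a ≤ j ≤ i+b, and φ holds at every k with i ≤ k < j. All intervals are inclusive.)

Evaluate at each i in [0,5]:
  i=0: ✓ (rhs at j=0)
  i=1: ✓ (rhs at j=1)
  i=2: ✗ (lhs fails at k=2 before rhs at j=3)
  i=3: ✓ (rhs at j=3)
  i=4: ✗ (lhs fails at k=4 before rhs at j=5)
  i=5: ✓ (rhs at j=5)
Positions where it holds: {0, 1, 3, 5} → 4.

4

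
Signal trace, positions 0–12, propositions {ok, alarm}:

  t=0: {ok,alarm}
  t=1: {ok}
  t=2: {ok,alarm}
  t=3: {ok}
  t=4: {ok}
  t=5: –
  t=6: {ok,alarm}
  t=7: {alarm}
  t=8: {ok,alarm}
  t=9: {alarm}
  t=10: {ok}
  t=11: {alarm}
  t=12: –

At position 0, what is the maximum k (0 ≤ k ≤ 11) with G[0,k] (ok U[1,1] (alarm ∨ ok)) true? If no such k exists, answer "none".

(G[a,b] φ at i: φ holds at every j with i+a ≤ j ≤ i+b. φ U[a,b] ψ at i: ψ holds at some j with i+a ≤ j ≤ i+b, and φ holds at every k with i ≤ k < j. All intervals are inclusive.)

3

(ok U[1,1] (alarm ∨ ok)) must hold from j=0 onward; find where it first fails.
  j=0: holds
  j=1: holds
  j=2: holds
  j=3: holds
  j=4: fails
Holds on [0,3], so largest k = 3.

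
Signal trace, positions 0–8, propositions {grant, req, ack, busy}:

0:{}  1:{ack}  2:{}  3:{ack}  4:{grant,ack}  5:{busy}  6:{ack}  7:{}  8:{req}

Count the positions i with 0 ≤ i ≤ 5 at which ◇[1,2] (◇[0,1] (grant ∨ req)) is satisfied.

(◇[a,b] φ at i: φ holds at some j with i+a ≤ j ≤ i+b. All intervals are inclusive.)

4

Evaluate at each i in [0,5]:
  i=0: ✗ (none in [1,2])
  i=1: ✓ (witness j=3)
  i=2: ✓ (witness j=3)
  i=3: ✓ (witness j=4)
  i=4: ✗ (none in [5,6])
  i=5: ✓ (witness j=7)
Positions where it holds: {1, 2, 3, 5} → 4.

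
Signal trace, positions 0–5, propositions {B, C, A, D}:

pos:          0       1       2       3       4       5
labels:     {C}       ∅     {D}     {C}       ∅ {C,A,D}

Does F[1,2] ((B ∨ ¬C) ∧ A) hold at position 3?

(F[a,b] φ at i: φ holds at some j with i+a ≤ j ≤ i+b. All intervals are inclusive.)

Does not hold

Check ((B ∨ ¬C) ∧ A) at each j in [4,5]:
  j=4: false
  j=5: false
No position in the window satisfies it → formula fails.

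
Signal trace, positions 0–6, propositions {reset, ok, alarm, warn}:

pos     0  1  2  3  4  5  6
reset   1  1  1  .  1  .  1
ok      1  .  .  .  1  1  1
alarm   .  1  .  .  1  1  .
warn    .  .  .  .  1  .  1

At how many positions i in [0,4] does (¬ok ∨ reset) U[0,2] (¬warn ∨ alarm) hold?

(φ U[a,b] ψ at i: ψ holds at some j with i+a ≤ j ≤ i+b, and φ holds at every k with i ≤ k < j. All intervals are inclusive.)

Evaluate at each i in [0,4]:
  i=0: ✓ (rhs at j=0)
  i=1: ✓ (rhs at j=1)
  i=2: ✓ (rhs at j=2)
  i=3: ✓ (rhs at j=3)
  i=4: ✓ (rhs at j=4)
Positions where it holds: {0, 1, 2, 3, 4} → 5.

5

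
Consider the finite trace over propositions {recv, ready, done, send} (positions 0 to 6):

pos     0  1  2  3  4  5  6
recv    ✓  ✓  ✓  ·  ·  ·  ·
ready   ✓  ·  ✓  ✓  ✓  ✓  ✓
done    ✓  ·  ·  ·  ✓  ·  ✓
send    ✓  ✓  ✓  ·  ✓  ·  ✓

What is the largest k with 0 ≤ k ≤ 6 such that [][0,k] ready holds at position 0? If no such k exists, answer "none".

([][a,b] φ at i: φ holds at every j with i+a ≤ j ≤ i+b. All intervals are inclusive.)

0

ready must hold from j=0 onward; find where it first fails.
  j=0: holds
  j=1: fails
Holds on [0,0], so largest k = 0.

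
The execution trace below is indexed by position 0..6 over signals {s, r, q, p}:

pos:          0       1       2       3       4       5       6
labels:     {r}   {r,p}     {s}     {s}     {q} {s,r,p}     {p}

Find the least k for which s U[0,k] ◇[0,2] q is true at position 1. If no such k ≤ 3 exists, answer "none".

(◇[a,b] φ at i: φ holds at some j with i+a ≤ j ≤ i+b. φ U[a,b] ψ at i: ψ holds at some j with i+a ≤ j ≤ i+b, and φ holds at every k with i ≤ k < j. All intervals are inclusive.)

Need earliest j ≥ 1 with ◇[0,2] q, and s at every k in [1,j-1].
  j=1: rhs fails.
  j=2: rhs holds but lhs fails at k=1.
  j=3: rhs holds but lhs fails at k=1.
  j=4: rhs holds but lhs fails at k=1.
No witness within the range → none.

none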